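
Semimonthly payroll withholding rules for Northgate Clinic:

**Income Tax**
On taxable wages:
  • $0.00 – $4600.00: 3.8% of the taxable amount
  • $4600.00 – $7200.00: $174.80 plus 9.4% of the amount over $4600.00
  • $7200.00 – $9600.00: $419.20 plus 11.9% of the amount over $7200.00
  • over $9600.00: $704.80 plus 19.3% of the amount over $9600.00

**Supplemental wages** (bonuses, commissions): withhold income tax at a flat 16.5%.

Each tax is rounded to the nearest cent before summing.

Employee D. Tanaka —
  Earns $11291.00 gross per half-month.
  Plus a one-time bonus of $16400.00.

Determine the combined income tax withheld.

$3737.16

Income Tax: taxable = $11291.00
  $704.80 + 19.3% × ($11291.00 − $9600.00) = $704.80 + 19.3% × $1691.00 = $1031.16
Supplemental (16.5% flat on bonus): 16.5% × $16400.00 = $2706.00
Total income tax: $1031.16 + $2706.00 = $3737.16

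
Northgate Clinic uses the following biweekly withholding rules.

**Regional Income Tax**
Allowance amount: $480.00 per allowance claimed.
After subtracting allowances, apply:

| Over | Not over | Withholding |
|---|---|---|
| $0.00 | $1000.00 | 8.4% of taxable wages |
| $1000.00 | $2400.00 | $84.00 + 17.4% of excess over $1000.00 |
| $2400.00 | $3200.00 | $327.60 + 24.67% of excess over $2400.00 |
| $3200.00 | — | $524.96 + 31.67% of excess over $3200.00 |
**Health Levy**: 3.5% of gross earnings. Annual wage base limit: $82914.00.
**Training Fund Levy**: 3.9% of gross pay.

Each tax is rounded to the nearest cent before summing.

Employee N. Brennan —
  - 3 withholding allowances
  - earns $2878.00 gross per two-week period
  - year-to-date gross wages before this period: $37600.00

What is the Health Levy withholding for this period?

$100.73

Health Levy: 3.5% × $2878.00 = $100.73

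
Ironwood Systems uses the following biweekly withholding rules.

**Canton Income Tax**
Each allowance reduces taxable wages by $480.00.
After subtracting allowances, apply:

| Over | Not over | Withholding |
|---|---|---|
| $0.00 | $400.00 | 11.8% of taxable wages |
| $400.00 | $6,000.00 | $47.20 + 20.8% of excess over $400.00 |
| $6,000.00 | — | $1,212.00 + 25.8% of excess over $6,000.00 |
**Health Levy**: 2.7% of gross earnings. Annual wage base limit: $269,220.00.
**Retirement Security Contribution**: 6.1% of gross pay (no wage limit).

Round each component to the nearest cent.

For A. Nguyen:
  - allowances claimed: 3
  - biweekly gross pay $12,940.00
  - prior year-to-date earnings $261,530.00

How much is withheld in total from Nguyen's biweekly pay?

$3,627.97

Canton Income Tax: taxable = $12,940.00 − 3×$480.00 = $11,500.00
  $1,212.00 + 25.8% × ($11,500.00 − $6,000.00) = $1,212.00 + 25.8% × $5,500.00 = $2,631.00
Health Levy: cap $269,220.00 − YTD $261,530.00 = $7,690.00 subject; 2.7% × $7,690.00 = $207.63
Retirement Security Contribution: 6.1% × $12,940.00 = $789.34
Total: $2,631.00 + $207.63 + $789.34 = $3,627.97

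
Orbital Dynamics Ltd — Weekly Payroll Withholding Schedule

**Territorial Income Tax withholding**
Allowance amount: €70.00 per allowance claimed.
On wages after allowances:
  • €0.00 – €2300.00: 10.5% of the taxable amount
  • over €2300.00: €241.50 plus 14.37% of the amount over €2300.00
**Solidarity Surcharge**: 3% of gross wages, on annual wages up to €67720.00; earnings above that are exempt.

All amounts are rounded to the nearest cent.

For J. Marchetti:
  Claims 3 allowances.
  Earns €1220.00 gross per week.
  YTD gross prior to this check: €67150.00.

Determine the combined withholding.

Territorial Income Tax: taxable = €1220.00 − 3×€70.00 = €1010.00
  10.5% × €1010.00 = €106.05
Solidarity Surcharge: cap €67720.00 − YTD €67150.00 = €570.00 subject; 3% × €570.00 = €17.10
Total: €106.05 + €17.10 = €123.15

€123.15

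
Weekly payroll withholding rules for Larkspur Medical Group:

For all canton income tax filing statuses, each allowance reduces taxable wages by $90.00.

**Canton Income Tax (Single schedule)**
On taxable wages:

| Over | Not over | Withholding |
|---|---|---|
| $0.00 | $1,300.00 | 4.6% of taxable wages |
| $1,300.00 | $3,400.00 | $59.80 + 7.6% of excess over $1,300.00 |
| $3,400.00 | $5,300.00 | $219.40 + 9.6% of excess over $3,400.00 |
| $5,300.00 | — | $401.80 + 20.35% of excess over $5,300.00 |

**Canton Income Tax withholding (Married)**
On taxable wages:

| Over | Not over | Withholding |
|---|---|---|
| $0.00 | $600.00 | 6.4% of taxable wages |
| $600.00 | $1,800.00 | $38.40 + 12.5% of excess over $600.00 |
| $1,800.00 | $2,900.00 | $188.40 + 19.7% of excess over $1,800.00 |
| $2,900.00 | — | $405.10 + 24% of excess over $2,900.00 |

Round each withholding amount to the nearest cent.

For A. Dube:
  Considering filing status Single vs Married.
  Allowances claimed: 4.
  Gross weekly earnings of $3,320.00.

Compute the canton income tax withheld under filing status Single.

Canton Income Tax (Single): taxable = $3,320.00 − 4×$90.00 = $2,960.00
  $59.80 + 7.6% × ($2,960.00 − $1,300.00) = $59.80 + 7.6% × $1,660.00 = $185.96

$185.96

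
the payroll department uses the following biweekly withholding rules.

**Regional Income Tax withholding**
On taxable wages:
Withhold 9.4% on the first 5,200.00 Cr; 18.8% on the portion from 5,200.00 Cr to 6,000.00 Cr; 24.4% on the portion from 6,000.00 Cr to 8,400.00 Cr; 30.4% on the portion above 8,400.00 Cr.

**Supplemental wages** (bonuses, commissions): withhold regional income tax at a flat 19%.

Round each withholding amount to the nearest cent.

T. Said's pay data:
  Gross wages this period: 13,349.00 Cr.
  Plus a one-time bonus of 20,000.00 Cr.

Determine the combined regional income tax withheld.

6,529.30 Cr

Regional Income Tax: taxable = 13,349.00 Cr
  1,224.80 Cr + 30.4% × (13,349.00 Cr − 8,400.00 Cr) = 1,224.80 Cr + 30.4% × 4,949.00 Cr = 2,729.30 Cr
Supplemental (19% flat on bonus): 19% × 20,000.00 Cr = 3,800.00 Cr
Total regional income tax: 2,729.30 Cr + 3,800.00 Cr = 6,529.30 Cr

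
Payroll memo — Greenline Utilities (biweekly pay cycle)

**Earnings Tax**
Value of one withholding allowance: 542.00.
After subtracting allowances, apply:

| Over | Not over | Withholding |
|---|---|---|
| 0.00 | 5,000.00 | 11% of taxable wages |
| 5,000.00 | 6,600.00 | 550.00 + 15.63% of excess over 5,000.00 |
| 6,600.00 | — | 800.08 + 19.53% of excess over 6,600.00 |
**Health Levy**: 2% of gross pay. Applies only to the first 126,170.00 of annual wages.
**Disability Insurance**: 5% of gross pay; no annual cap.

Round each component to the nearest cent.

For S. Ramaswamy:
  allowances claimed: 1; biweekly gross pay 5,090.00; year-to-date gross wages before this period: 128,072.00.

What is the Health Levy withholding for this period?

0.00

Health Levy: YTD 128,072.00 ≥ cap 126,170.00 → 0.00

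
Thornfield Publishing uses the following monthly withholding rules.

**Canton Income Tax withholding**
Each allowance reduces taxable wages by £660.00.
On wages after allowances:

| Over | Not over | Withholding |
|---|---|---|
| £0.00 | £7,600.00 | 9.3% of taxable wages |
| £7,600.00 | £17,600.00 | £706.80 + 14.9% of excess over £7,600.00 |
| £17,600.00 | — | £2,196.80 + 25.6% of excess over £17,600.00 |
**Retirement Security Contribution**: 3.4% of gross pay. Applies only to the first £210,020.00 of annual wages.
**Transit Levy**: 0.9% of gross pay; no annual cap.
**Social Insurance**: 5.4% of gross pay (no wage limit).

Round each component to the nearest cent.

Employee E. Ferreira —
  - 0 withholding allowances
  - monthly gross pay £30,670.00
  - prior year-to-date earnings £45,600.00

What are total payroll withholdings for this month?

Canton Income Tax: taxable = £30,670.00
  £2,196.80 + 25.6% × (£30,670.00 − £17,600.00) = £2,196.80 + 25.6% × £13,070.00 = £5,542.72
Retirement Security Contribution: 3.4% × £30,670.00 = £1,042.78
Transit Levy: 0.9% × £30,670.00 = £276.03
Social Insurance: 5.4% × £30,670.00 = £1,656.18
Total: £5,542.72 + £1,042.78 + £276.03 + £1,656.18 = £8,517.71

£8,517.71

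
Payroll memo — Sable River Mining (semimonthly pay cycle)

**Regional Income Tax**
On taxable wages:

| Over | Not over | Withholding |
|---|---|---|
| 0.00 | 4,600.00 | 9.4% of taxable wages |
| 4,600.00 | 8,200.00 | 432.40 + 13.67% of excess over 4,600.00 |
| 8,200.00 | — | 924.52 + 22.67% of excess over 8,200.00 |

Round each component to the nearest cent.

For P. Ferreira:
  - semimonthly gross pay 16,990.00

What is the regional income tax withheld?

Regional Income Tax: taxable = 16,990.00
  924.52 + 22.67% × (16,990.00 − 8,200.00) = 924.52 + 22.67% × 8,790.00 = 2,917.21

2,917.21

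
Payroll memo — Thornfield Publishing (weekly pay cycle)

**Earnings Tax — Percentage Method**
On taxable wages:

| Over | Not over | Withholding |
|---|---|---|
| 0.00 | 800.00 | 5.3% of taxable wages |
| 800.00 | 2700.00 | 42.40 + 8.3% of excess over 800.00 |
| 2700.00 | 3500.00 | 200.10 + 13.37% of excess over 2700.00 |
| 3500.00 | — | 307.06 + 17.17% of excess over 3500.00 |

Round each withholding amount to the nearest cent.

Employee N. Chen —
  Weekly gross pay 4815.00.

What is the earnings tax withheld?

Earnings Tax: taxable = 4815.00
  307.06 + 17.17% × (4815.00 − 3500.00) = 307.06 + 17.17% × 1315.00 = 532.85

532.85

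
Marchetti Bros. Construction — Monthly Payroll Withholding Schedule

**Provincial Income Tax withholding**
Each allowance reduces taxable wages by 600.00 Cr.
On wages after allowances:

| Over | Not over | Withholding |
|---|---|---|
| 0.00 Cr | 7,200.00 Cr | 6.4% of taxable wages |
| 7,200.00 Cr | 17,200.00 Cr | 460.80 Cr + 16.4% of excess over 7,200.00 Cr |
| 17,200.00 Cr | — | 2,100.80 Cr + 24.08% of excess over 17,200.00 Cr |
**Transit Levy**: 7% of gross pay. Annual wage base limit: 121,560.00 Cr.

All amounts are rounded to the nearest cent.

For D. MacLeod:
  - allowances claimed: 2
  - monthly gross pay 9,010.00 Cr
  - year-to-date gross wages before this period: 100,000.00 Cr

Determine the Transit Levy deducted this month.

630.70 Cr

Transit Levy: 7% × 9,010.00 Cr = 630.70 Cr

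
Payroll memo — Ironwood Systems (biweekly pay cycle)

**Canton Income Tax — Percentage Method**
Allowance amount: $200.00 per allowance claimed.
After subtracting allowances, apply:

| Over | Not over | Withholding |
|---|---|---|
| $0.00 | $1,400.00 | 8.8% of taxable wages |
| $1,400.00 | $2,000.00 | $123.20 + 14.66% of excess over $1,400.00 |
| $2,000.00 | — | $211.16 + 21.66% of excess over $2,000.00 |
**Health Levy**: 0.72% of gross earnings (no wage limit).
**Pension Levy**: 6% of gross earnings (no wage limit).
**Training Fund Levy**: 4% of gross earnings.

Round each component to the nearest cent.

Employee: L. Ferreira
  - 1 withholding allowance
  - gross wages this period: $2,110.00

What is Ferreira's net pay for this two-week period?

Canton Income Tax: taxable = $2,110.00 − 1×$200.00 = $1,910.00
  $123.20 + 14.66% × ($1,910.00 − $1,400.00) = $123.20 + 14.66% × $510.00 = $197.97
Health Levy: 0.72% × $2,110.00 = $15.19
Pension Levy: 6% × $2,110.00 = $126.60
Training Fund Levy: 4% × $2,110.00 = $84.40
Total withheld: $197.97 + $15.19 + $126.60 + $84.40 = $424.16
Net pay: $2,110.00 − $424.16 = $1,685.84

$1,685.84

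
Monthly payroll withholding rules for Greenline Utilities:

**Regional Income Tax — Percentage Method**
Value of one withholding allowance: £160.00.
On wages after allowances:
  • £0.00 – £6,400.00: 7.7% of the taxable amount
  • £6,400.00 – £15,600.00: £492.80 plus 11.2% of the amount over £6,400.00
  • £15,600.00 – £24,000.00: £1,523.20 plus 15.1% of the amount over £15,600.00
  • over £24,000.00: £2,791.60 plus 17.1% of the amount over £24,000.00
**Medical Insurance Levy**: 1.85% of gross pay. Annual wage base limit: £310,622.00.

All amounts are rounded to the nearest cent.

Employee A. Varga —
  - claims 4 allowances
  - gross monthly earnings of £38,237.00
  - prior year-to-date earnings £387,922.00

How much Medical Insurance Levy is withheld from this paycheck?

Medical Insurance Levy: YTD £387,922.00 ≥ cap £310,622.00 → £0.00

£0.00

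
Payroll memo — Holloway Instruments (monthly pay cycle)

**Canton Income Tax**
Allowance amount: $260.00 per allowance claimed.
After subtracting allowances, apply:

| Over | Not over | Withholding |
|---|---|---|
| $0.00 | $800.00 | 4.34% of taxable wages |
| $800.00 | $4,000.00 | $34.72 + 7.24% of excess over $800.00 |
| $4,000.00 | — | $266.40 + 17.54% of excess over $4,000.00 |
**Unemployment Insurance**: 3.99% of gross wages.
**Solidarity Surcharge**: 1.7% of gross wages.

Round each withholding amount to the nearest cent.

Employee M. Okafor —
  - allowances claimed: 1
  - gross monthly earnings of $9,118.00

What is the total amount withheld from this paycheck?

Canton Income Tax: taxable = $9,118.00 − 1×$260.00 = $8,858.00
  $266.40 + 17.54% × ($8,858.00 − $4,000.00) = $266.40 + 17.54% × $4,858.00 = $1,118.49
Unemployment Insurance: 3.99% × $9,118.00 = $363.81
Solidarity Surcharge: 1.7% × $9,118.00 = $155.01
Total: $1,118.49 + $363.81 + $155.01 = $1,637.31

$1,637.31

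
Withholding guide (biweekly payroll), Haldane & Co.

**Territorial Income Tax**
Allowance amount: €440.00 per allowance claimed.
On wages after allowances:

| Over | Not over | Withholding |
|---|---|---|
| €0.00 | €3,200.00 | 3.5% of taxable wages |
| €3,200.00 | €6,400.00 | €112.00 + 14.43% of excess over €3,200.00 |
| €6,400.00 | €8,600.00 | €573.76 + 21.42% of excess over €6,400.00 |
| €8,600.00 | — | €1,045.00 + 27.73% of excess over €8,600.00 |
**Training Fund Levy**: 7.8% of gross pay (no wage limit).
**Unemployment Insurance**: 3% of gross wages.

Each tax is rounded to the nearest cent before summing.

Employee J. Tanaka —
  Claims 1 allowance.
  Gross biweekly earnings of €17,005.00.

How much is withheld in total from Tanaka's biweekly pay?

€5,090.23

Territorial Income Tax: taxable = €17,005.00 − 1×€440.00 = €16,565.00
  €1,045.00 + 27.73% × (€16,565.00 − €8,600.00) = €1,045.00 + 27.73% × €7,965.00 = €3,253.69
Training Fund Levy: 7.8% × €17,005.00 = €1,326.39
Unemployment Insurance: 3% × €17,005.00 = €510.15
Total: €3,253.69 + €1,326.39 + €510.15 = €5,090.23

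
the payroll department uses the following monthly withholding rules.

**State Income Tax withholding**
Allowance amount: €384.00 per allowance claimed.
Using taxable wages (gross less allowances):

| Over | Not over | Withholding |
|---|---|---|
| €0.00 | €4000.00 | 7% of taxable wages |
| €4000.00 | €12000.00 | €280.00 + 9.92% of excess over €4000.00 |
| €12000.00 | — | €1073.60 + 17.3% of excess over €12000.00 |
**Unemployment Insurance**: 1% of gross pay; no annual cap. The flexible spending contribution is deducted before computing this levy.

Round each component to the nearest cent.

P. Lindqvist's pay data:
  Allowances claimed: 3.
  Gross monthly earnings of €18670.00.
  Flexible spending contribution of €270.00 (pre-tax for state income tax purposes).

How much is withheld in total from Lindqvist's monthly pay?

State Income Tax: taxable = €18670.00 − €270.00 − 3×€384.00 = €17248.00
  €1073.60 + 17.3% × (€17248.00 − €12000.00) = €1073.60 + 17.3% × €5248.00 = €1981.50
Unemployment Insurance: 1% × €18400.00 = €184.00
Total: €1981.50 + €184.00 = €2165.50

€2165.50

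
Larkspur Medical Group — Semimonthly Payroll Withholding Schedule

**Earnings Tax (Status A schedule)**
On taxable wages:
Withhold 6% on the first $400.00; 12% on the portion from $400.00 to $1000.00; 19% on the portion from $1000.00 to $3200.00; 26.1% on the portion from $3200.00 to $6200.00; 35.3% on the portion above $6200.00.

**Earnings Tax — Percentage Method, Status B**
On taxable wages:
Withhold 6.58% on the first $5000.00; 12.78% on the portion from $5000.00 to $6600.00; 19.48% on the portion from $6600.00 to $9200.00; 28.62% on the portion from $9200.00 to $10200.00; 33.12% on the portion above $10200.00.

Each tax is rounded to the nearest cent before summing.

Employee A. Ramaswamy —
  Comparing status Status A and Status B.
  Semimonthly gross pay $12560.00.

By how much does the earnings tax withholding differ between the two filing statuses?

$1434.29

Earnings Tax (Status A): taxable = $12560.00
  $1297.00 + 35.3% × ($12560.00 − $6200.00) = $1297.00 + 35.3% × $6360.00 = $3542.08
Earnings Tax (Status B): taxable = $12560.00
  $1326.16 + 33.12% × ($12560.00 − $10200.00) = $1326.16 + 33.12% × $2360.00 = $2107.79
Difference: |$3542.08 − $2107.79| = $1434.29 (higher under Status A)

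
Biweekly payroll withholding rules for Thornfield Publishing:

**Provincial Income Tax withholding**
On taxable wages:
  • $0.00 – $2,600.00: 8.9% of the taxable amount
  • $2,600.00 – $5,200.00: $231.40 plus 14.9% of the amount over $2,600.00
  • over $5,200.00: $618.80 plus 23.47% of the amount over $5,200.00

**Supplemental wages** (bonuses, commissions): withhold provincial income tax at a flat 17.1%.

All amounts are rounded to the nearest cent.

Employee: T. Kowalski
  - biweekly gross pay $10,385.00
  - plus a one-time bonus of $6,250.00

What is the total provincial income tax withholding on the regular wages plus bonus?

Provincial Income Tax: taxable = $10,385.00
  $618.80 + 23.47% × ($10,385.00 − $5,200.00) = $618.80 + 23.47% × $5,185.00 = $1,835.72
Supplemental (17.1% flat on bonus): 17.1% × $6,250.00 = $1,068.75
Total provincial income tax: $1,835.72 + $1,068.75 = $2,904.47

$2,904.47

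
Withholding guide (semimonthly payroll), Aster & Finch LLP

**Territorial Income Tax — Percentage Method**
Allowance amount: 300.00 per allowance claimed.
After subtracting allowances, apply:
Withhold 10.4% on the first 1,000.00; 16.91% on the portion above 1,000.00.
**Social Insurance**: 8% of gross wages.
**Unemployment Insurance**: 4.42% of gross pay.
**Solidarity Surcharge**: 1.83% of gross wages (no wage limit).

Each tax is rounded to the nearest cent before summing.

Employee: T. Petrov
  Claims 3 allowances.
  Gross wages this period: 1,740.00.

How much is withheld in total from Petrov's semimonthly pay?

Territorial Income Tax: taxable = 1,740.00 − 3×300.00 = 840.00
  10.4% × 840.00 = 87.36
Social Insurance: 8% × 1,740.00 = 139.20
Unemployment Insurance: 4.42% × 1,740.00 = 76.91
Solidarity Surcharge: 1.83% × 1,740.00 = 31.84
Total: 87.36 + 139.20 + 76.91 + 31.84 = 335.31

335.31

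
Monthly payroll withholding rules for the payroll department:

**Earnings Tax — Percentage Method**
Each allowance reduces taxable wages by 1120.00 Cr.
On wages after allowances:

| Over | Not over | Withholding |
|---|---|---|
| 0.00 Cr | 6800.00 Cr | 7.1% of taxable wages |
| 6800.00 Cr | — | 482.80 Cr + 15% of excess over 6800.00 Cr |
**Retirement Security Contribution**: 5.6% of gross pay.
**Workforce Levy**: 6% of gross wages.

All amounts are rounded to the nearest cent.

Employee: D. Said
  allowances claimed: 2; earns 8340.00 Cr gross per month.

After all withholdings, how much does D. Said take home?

6939.46 Cr

Earnings Tax: taxable = 8340.00 Cr − 2×1120.00 Cr = 6100.00 Cr
  7.1% × 6100.00 Cr = 433.10 Cr
Retirement Security Contribution: 5.6% × 8340.00 Cr = 467.04 Cr
Workforce Levy: 6% × 8340.00 Cr = 500.40 Cr
Total withheld: 433.10 Cr + 467.04 Cr + 500.40 Cr = 1400.54 Cr
Net pay: 8340.00 Cr − 1400.54 Cr = 6939.46 Cr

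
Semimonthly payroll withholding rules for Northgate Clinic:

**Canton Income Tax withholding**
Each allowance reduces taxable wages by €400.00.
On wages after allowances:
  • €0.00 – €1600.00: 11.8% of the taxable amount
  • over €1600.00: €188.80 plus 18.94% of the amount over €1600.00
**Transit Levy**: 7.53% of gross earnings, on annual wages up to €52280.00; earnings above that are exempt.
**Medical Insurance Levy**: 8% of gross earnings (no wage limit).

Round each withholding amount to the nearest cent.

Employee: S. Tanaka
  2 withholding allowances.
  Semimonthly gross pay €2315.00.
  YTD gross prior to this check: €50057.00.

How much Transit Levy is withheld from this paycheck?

€167.39

Transit Levy: cap €52280.00 − YTD €50057.00 = €2223.00 subject; 7.53% × €2223.00 = €167.39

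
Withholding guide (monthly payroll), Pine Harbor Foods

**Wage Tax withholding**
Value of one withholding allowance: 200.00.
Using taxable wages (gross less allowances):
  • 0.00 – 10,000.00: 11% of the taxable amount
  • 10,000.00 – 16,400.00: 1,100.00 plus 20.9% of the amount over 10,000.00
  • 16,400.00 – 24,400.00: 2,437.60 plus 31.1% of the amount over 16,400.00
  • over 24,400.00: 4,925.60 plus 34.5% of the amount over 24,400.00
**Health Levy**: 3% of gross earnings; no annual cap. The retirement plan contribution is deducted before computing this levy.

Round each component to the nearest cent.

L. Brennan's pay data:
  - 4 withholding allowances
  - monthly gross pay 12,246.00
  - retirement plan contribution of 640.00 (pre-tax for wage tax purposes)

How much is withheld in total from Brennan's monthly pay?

Wage Tax: taxable = 12,246.00 − 640.00 − 4×200.00 = 10,806.00
  1,100.00 + 20.9% × (10,806.00 − 10,000.00) = 1,100.00 + 20.9% × 806.00 = 1,268.45
Health Levy: 3% × 11,606.00 = 348.18
Total: 1,268.45 + 348.18 = 1,616.63

1,616.63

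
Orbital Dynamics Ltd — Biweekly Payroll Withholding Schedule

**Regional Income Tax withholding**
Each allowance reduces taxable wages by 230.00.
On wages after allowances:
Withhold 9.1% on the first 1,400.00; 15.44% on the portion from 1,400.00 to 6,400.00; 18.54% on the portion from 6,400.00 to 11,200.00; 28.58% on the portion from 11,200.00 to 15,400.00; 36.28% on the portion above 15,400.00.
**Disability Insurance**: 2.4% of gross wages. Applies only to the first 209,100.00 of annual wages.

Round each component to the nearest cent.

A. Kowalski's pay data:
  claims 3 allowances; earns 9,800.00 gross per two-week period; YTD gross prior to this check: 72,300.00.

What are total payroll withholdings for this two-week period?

Regional Income Tax: taxable = 9,800.00 − 3×230.00 = 9,110.00
  899.40 + 18.54% × (9,110.00 − 6,400.00) = 899.40 + 18.54% × 2,710.00 = 1,401.83
Disability Insurance: 2.4% × 9,800.00 = 235.20
Total: 1,401.83 + 235.20 = 1,637.03

1,637.03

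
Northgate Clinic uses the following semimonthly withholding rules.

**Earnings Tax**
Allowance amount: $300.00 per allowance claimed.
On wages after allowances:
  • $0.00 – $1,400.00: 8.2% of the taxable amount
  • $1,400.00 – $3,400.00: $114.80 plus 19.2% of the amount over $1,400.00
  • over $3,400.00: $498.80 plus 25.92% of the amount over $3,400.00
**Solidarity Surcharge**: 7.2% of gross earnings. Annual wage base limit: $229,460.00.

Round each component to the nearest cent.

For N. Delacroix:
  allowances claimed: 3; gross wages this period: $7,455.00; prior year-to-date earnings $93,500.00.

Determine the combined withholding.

$1,853.34

Earnings Tax: taxable = $7,455.00 − 3×$300.00 = $6,555.00
  $498.80 + 25.92% × ($6,555.00 − $3,400.00) = $498.80 + 25.92% × $3,155.00 = $1,316.58
Solidarity Surcharge: 7.2% × $7,455.00 = $536.76
Total: $1,316.58 + $536.76 = $1,853.34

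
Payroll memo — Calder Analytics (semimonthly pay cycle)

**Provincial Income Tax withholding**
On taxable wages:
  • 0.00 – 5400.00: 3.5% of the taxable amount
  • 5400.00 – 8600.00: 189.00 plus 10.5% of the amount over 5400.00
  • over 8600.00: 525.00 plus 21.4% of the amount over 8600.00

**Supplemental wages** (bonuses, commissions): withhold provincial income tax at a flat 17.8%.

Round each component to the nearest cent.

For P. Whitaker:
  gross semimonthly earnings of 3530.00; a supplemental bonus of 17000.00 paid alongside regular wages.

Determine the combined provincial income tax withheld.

Provincial Income Tax: taxable = 3530.00
  3.5% × 3530.00 = 123.55
Supplemental (17.8% flat on bonus): 17.8% × 17000.00 = 3026.00
Total provincial income tax: 123.55 + 3026.00 = 3149.55

3149.55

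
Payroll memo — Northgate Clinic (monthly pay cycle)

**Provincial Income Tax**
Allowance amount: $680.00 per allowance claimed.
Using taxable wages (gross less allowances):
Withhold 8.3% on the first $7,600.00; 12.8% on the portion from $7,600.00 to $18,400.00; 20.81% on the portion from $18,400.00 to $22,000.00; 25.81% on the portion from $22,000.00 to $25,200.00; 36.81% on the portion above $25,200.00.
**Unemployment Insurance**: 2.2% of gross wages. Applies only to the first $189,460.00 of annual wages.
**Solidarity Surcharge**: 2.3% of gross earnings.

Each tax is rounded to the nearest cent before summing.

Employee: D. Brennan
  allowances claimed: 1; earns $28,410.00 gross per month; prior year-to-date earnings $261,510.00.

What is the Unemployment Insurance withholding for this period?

$0.00

Unemployment Insurance: YTD $261,510.00 ≥ cap $189,460.00 → $0.00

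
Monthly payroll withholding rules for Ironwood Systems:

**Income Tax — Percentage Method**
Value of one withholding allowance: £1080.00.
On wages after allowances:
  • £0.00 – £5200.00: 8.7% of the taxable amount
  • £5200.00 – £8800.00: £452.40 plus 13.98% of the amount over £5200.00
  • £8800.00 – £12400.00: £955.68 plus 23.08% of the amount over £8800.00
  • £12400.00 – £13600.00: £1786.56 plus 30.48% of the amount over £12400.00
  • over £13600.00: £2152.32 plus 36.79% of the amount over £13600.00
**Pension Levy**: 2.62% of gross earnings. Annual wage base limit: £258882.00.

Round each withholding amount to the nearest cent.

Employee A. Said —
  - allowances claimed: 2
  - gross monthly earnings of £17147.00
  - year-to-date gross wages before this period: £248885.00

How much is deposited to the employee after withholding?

Income Tax: taxable = £17147.00 − 2×£1080.00 = £14987.00
  £2152.32 + 36.79% × (£14987.00 − £13600.00) = £2152.32 + 36.79% × £1387.00 = £2662.60
Pension Levy: cap £258882.00 − YTD £248885.00 = £9997.00 subject; 2.62% × £9997.00 = £261.92
Total withheld: £2662.60 + £261.92 = £2924.52
Net pay: £17147.00 − £2924.52 = £14222.48

£14222.48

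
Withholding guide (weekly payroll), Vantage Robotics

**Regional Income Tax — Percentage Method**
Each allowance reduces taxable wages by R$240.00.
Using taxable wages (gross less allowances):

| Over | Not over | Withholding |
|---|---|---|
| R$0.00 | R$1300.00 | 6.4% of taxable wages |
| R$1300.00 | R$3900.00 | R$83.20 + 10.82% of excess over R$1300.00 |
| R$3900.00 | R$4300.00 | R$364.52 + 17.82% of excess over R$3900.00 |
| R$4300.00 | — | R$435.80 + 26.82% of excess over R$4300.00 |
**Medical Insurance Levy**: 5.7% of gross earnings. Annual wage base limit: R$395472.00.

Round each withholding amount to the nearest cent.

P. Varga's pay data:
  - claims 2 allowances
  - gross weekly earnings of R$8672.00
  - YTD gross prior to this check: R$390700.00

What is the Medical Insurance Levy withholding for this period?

Medical Insurance Levy: cap R$395472.00 − YTD R$390700.00 = R$4772.00 subject; 5.7% × R$4772.00 = R$272.00

R$272.00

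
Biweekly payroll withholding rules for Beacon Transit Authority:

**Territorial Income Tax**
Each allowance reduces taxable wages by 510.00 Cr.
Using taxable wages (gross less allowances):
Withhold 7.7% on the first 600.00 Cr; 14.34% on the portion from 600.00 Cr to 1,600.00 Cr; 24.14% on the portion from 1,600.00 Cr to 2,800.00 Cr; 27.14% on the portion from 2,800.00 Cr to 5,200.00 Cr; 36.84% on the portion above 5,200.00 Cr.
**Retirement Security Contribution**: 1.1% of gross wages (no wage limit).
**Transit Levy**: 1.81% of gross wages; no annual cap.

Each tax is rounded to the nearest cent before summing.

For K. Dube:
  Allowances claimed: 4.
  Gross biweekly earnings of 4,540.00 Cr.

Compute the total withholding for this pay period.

Territorial Income Tax: taxable = 4,540.00 Cr − 4×510.00 Cr = 2,500.00 Cr
  189.60 Cr + 24.14% × (2,500.00 Cr − 1,600.00 Cr) = 189.60 Cr + 24.14% × 900.00 Cr = 406.86 Cr
Retirement Security Contribution: 1.1% × 4,540.00 Cr = 49.94 Cr
Transit Levy: 1.81% × 4,540.00 Cr = 82.17 Cr
Total: 406.86 Cr + 49.94 Cr + 82.17 Cr = 538.97 Cr

538.97 Cr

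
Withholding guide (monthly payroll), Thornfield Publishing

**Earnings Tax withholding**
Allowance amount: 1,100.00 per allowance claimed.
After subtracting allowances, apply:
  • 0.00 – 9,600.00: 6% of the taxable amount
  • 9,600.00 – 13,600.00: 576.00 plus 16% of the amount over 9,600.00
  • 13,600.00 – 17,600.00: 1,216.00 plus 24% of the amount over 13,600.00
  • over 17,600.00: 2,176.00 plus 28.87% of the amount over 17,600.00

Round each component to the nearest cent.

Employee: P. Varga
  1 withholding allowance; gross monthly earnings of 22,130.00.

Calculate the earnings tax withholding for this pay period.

3,166.24

Earnings Tax: taxable = 22,130.00 − 1×1,100.00 = 21,030.00
  2,176.00 + 28.87% × (21,030.00 − 17,600.00) = 2,176.00 + 28.87% × 3,430.00 = 3,166.24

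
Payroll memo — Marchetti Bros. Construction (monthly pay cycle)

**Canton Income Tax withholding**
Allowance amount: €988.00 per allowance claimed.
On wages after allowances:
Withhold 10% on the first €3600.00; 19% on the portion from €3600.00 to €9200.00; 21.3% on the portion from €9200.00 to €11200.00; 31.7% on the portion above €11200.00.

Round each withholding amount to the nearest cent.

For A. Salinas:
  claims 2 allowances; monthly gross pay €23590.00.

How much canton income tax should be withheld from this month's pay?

Canton Income Tax: taxable = €23590.00 − 2×€988.00 = €21614.00
  €1850.00 + 31.7% × (€21614.00 − €11200.00) = €1850.00 + 31.7% × €10414.00 = €5151.24

€5151.24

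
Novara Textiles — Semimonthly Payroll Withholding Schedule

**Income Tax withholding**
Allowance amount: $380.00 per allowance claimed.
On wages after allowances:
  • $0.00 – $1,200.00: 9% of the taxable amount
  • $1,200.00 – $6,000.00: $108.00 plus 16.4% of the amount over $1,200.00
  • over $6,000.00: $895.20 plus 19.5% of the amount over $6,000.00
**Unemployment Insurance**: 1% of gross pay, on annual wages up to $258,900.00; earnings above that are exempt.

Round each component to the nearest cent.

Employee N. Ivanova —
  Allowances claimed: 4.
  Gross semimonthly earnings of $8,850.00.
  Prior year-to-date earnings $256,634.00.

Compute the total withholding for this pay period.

$1,177.21

Income Tax: taxable = $8,850.00 − 4×$380.00 = $7,330.00
  $895.20 + 19.5% × ($7,330.00 − $6,000.00) = $895.20 + 19.5% × $1,330.00 = $1,154.55
Unemployment Insurance: cap $258,900.00 − YTD $256,634.00 = $2,266.00 subject; 1% × $2,266.00 = $22.66
Total: $1,154.55 + $22.66 = $1,177.21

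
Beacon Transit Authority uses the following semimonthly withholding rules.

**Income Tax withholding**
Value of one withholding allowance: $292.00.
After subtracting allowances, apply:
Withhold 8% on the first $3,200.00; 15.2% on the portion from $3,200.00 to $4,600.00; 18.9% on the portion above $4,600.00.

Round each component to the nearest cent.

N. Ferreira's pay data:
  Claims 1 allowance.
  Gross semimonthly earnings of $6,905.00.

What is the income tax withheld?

Income Tax: taxable = $6,905.00 − 1×$292.00 = $6,613.00
  $468.80 + 18.9% × ($6,613.00 − $4,600.00) = $468.80 + 18.9% × $2,013.00 = $849.26

$849.26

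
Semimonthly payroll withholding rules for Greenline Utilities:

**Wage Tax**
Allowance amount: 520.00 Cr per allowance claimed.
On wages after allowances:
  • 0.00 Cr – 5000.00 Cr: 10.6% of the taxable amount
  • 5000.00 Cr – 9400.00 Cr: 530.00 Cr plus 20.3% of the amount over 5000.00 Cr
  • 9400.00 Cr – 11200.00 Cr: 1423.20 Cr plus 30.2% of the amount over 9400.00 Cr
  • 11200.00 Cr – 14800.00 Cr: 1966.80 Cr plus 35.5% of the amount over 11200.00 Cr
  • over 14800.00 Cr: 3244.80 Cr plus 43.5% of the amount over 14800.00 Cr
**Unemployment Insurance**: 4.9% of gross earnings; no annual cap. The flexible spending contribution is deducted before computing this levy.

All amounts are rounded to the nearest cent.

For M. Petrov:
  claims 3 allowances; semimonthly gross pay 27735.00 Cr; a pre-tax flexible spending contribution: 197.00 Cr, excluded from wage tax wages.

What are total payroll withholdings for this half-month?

9456.59 Cr

Wage Tax: taxable = 27735.00 Cr − 197.00 Cr − 3×520.00 Cr = 25978.00 Cr
  3244.80 Cr + 43.5% × (25978.00 Cr − 14800.00 Cr) = 3244.80 Cr + 43.5% × 11178.00 Cr = 8107.23 Cr
Unemployment Insurance: 4.9% × 27538.00 Cr = 1349.36 Cr
Total: 8107.23 Cr + 1349.36 Cr = 9456.59 Cr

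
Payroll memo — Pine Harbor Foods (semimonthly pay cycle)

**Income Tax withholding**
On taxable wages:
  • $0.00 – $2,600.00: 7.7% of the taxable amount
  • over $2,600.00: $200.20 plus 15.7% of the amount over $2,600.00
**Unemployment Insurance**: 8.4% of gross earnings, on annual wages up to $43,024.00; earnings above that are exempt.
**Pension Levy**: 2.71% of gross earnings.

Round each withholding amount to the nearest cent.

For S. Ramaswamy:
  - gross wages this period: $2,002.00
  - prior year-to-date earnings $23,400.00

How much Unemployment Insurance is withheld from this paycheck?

Unemployment Insurance: 8.4% × $2,002.00 = $168.17

$168.17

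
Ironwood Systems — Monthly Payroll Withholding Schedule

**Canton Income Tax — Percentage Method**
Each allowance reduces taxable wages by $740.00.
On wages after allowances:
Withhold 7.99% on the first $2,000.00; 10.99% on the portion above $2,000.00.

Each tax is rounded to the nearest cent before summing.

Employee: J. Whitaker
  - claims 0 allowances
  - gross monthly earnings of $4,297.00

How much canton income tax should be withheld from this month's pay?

Canton Income Tax: taxable = $4,297.00
  $159.80 + 10.99% × ($4,297.00 − $2,000.00) = $159.80 + 10.99% × $2,297.00 = $412.24

$412.24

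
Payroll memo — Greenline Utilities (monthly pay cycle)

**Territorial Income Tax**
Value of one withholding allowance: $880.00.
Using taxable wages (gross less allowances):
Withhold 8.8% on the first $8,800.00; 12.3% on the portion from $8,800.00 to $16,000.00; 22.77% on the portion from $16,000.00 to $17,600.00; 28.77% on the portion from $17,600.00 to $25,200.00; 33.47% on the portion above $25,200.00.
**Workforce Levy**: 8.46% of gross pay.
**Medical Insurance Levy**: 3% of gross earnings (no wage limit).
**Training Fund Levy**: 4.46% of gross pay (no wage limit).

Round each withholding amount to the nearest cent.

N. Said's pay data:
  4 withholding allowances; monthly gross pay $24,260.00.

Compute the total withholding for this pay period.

$6,789.90

Territorial Income Tax: taxable = $24,260.00 − 4×$880.00 = $20,740.00
  $2,024.32 + 28.77% × ($20,740.00 − $17,600.00) = $2,024.32 + 28.77% × $3,140.00 = $2,927.70
Workforce Levy: 8.46% × $24,260.00 = $2,052.40
Medical Insurance Levy: 3% × $24,260.00 = $727.80
Training Fund Levy: 4.46% × $24,260.00 = $1,082.00
Total: $2,927.70 + $2,052.40 + $727.80 + $1,082.00 = $6,789.90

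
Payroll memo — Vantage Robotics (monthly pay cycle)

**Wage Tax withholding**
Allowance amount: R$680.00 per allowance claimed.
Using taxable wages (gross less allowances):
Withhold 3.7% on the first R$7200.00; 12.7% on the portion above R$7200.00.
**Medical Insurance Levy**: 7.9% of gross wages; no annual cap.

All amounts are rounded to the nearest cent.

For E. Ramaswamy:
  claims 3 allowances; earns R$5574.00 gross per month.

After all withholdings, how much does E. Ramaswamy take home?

R$5002.89

Wage Tax: taxable = R$5574.00 − 3×R$680.00 = R$3534.00
  3.7% × R$3534.00 = R$130.76
Medical Insurance Levy: 7.9% × R$5574.00 = R$440.35
Total withheld: R$130.76 + R$440.35 = R$571.11
Net pay: R$5574.00 − R$571.11 = R$5002.89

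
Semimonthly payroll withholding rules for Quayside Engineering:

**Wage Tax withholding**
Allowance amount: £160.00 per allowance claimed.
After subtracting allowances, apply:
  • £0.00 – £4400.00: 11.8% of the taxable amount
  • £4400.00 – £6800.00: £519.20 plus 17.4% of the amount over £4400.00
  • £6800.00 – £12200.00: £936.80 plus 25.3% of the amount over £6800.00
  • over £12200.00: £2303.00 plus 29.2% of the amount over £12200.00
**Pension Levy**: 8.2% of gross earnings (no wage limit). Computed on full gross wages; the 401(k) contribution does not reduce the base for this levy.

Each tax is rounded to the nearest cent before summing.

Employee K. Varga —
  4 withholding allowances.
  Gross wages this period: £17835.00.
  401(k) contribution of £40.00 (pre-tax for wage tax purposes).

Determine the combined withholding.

Wage Tax: taxable = £17835.00 − £40.00 − 4×£160.00 = £17155.00
  £2303.00 + 29.2% × (£17155.00 − £12200.00) = £2303.00 + 29.2% × £4955.00 = £3749.86
Pension Levy: 8.2% × £17835.00 = £1462.47
Total: £3749.86 + £1462.47 = £5212.33

£5212.33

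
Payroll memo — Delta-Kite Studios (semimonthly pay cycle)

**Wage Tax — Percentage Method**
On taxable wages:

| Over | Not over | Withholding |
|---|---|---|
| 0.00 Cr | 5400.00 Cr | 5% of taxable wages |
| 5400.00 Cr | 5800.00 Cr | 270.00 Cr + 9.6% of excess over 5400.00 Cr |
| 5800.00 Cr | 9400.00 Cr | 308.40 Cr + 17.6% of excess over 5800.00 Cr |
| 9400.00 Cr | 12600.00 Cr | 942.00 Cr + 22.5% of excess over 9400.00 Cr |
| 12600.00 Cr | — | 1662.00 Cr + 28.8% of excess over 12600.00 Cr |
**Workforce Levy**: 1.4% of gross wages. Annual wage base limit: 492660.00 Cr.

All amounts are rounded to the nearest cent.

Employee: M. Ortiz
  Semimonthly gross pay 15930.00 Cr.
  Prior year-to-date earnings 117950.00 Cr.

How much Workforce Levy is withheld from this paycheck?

223.02 Cr

Workforce Levy: 1.4% × 15930.00 Cr = 223.02 Cr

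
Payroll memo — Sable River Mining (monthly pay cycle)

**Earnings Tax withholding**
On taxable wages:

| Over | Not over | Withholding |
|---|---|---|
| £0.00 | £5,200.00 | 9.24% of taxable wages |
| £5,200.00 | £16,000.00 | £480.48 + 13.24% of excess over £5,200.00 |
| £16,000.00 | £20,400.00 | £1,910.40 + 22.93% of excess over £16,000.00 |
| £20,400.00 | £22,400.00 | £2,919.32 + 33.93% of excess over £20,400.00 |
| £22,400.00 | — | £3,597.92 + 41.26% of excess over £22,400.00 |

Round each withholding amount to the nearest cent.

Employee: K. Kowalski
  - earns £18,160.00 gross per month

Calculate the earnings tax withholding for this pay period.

£2,405.69

Earnings Tax: taxable = £18,160.00
  £1,910.40 + 22.93% × (£18,160.00 − £16,000.00) = £1,910.40 + 22.93% × £2,160.00 = £2,405.69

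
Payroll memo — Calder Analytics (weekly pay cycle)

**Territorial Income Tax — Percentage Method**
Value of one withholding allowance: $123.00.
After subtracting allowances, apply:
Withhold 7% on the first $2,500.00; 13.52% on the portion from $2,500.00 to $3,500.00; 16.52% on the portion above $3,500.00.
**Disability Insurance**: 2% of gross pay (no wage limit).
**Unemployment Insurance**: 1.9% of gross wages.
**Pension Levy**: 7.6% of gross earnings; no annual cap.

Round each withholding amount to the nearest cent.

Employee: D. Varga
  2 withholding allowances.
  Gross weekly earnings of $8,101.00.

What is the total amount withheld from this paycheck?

$1,961.27

Territorial Income Tax: taxable = $8,101.00 − 2×$123.00 = $7,855.00
  $310.20 + 16.52% × ($7,855.00 − $3,500.00) = $310.20 + 16.52% × $4,355.00 = $1,029.65
Disability Insurance: 2% × $8,101.00 = $162.02
Unemployment Insurance: 1.9% × $8,101.00 = $153.92
Pension Levy: 7.6% × $8,101.00 = $615.68
Total: $1,029.65 + $162.02 + $153.92 + $615.68 = $1,961.27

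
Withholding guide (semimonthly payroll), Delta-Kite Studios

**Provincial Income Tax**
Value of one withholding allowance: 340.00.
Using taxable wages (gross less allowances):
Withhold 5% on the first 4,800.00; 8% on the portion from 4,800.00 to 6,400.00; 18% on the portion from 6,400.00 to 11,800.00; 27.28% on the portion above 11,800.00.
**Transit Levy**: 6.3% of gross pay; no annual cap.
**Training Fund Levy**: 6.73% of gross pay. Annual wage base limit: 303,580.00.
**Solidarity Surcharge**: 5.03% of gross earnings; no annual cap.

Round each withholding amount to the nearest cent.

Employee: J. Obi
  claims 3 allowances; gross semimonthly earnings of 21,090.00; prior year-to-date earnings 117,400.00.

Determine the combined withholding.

7,404.92

Provincial Income Tax: taxable = 21,090.00 − 3×340.00 = 20,070.00
  1,340.00 + 27.28% × (20,070.00 − 11,800.00) = 1,340.00 + 27.28% × 8,270.00 = 3,596.06
Transit Levy: 6.3% × 21,090.00 = 1,328.67
Training Fund Levy: 6.73% × 21,090.00 = 1,419.36
Solidarity Surcharge: 5.03% × 21,090.00 = 1,060.83
Total: 3,596.06 + 1,328.67 + 1,419.36 + 1,060.83 = 7,404.92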